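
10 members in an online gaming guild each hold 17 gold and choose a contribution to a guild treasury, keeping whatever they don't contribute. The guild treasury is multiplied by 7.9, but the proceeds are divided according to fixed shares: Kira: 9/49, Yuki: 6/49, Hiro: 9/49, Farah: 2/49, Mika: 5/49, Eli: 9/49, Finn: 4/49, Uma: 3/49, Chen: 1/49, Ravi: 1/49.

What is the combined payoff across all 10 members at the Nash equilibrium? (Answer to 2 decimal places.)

Each unit j contributes comes back to j as 7.9 × (j's share), so j prefers to contribute only if that share exceeds 1/7.9 = 0.1266; otherwise keeping the unit dominates.
Kira, Hiro and Eli clear that bar, contributing 17 each; the remaining 7 contribute 0. Total contributed: 51.
The guild treasury pays out 7.9 × 51 = 402.90 in total (split across the unequal shares, but the aggregate is all that matters for the group sum).
The 7 free-riders keep 17 each, adding 119. Group total = 119 + 402.90 = 521.90.

521.90 gold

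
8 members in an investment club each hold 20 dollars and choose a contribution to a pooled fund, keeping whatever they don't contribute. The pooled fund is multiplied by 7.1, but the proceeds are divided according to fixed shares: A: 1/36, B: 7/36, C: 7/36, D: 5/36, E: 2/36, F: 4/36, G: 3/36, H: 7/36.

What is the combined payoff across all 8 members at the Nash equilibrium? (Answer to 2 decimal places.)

526.00 dollars

Each unit j contributes comes back to j as 7.1 × (j's share), so j prefers to contribute only if that share exceeds 1/7.1 = 0.1408; otherwise keeping the unit dominates.
The shares above 0.1408 belong to B, C and H, contributing 20 each; the remaining 5 contribute 0. Total contributed: 60.
The pooled fund pays out 7.1 × 60 = 426.00 in total (split across the unequal shares, but the aggregate is all that matters for the group sum).
The 5 free-riders keep 20 each, adding 100. Group total = 100 + 426.00 = 526.00.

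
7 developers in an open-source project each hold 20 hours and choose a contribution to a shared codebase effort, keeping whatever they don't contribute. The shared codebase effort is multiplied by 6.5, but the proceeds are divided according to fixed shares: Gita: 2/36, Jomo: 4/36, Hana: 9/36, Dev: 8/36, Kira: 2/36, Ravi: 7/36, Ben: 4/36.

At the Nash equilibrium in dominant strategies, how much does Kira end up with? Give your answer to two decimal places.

A player with share s gets back 6.5·s per unit contributed, so full contribution is dominant for anyone with s > 1/6.5 = 0.1538 and zero contribution is dominant for anyone below.
Hana, Dev and Ravi are above the threshold, contributing 20 each; the remaining 4 contribute 0. Total contributed: 60.
Kira keeps 20 and receives 6.5 × 60 × 2/36 = 21.67 from the shared codebase effort, for a payoff of 41.67.

41.67 hours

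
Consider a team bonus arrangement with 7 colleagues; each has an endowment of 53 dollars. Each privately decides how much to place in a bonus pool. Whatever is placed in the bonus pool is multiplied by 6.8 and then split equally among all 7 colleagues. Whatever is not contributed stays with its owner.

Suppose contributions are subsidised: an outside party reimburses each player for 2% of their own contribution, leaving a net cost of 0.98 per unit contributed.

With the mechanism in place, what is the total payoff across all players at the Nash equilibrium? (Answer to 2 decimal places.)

The effective private return is (6.8/7) / 0.98 = 0.9913, which is still under 1, so the mechanism doesn't change anyone's dominant strategy: zero contribution.
At the Nash equilibrium no one contributes; group total payoff = 7 × 53 = 371.

371.00 dollars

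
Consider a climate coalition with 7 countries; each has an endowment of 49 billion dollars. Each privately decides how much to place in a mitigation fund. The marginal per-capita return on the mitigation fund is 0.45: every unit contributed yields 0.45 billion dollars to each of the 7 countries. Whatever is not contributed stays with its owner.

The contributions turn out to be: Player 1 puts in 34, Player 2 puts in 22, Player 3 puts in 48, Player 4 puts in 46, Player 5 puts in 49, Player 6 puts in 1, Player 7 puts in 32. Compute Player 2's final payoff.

131.40 billion dollars

Total contributed: 34 + 22 + 48 + 46 + 49 + 1 + 32 = 232.
Each receives 0.45 × 232 = 104.40 from the mitigation fund.
Player 2 keeps 49 − 22 = 27, so Player 2's payoff is 27 + 104.40 = 131.40.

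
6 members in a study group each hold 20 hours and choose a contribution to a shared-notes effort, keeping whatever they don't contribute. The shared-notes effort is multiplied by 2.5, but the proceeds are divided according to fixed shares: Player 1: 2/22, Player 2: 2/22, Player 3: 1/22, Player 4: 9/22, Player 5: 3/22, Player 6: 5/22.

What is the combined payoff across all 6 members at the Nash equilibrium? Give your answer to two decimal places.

For player j, contributing a unit is worthwhile iff 2.5 × (j's share) ≥ 1, i.e. iff j's share is at least 0.4000.
Player 4 alone (share 9/22) is above the threshold, contributing 20; the remaining 5 contribute 0. Total contributed: 20.
The shared-notes effort pays out 2.5 × 20 = 50.00 in total (split across the unequal shares, but the aggregate is all that matters for the group sum).
The 5 free-riders keep 20 each, adding 100. Group total = 100 + 50.00 = 150.00.

150.00 hours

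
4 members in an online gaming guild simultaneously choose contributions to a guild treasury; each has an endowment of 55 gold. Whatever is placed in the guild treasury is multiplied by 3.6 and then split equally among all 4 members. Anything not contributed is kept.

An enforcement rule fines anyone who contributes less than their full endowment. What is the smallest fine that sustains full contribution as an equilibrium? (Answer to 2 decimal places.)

Given the others contribute fully, the best deviation is to contribute 0 (any partial contribution still incurs the fine and gives up units whose private return 0.9000 is below 1).
Deviating from 55 to 0 saves 55 gold but forfeits the deviator's share of the drop in the guild treasury: 3.6/4 × 55 = 49.50.
So the deviation gain is 55 − 49.50 = 5.50, and the fine must be at least 5.50 gold to wipe it out.

5.50 gold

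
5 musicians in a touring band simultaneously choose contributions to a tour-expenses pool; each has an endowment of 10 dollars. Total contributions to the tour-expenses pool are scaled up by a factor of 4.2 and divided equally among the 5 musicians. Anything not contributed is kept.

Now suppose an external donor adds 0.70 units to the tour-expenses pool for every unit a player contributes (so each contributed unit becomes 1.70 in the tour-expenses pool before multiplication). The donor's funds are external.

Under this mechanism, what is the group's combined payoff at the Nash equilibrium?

With the mechanism, a contributed unit returns 4.2 × 1.70 / 5 = 1.4280 per unit of net cost to the contributor — now above 1 — so contributing fully is weakly dominant for every player.
At the Nash equilibrium everyone contributes 10. Group total payoff = 4.2 × 1.70 × 50 = 357.00.

357.00 dollars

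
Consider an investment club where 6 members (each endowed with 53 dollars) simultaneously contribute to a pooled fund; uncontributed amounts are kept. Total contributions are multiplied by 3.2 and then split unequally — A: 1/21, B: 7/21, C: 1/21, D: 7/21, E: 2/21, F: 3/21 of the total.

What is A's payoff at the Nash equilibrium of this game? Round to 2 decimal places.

69.15 dollars

A player with share s gets back 3.2·s per unit contributed, so full contribution is dominant for anyone with s > 1/3.2 = 0.3125 and zero contribution is dominant for anyone below.
B and D are above the threshold, contributing 53 each; the remaining 4 contribute 0. Total contributed: 106.
A keeps 53 and receives 3.2 × 106 × 1/21 = 16.15 from the pooled fund, for a payoff of 69.15.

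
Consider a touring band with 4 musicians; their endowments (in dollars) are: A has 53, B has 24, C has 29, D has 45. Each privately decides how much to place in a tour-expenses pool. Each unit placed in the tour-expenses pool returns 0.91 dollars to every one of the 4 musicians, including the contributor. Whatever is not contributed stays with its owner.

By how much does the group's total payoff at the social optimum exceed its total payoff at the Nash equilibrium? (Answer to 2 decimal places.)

398.64 dollars

The private return per contributed unit is 0.91 < 1 for everyone, so the Nash equilibrium is zero contribution and the group total is Σ E_j = 53 + 24 + 29 + 45 = 151.
Each contributed unit returns 3.640 to the group, so the social optimum is full contribution by everyone: group total = 3.640 × 151 = 549.64.
Efficiency loss = (3.640 − 1) × 151 = 398.64.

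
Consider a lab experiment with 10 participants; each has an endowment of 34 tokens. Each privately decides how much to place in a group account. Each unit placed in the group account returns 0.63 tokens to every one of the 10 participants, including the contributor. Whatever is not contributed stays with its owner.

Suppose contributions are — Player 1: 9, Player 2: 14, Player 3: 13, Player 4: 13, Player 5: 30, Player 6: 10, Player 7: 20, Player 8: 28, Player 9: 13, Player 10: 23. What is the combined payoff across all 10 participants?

Total contributed: 9 + 14 + 13 + 13 + 30 + 10 + 20 + 28 + 13 + 23 = 173; total kept: 10 × 34 − 173 = 167.
The group account pays out 0.63 × 10 × 173 = 1089.90 in aggregate.
Group total = 167 + 1089.90 = 1256.90.

1256.90 tokens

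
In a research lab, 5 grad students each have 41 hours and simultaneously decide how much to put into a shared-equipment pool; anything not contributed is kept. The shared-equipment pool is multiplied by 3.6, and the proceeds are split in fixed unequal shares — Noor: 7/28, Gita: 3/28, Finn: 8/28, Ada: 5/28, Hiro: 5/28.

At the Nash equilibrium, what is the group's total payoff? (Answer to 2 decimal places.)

311.60 hours

Player j's private return per contributed unit is 3.6 × (j's share). Contributing is weakly dominant for j when that share is at least 1/3.6 = 0.2778, and contributing 0 is dominant otherwise.
Only Finn (8/28) clears that bar, contributing 41; the remaining 4 contribute 0. Total contributed: 41.
The shared-equipment pool pays out 3.6 × 41 = 147.60 in total (split across the unequal shares, but the aggregate is all that matters for the group sum).
The 4 free-riders keep 41 each, adding 164. Group total = 164 + 147.60 = 311.60.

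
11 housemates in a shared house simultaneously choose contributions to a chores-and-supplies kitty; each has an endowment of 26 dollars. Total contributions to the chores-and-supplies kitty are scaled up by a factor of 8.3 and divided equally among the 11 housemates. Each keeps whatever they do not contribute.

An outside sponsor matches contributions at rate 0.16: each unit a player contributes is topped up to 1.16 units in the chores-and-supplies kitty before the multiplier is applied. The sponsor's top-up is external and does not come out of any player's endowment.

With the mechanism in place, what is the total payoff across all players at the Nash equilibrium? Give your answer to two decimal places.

286.00 dollars

Even with the mechanism, each unit contributed returns only 8.3 × 1.16 / 11 = 0.8753 per unit of net cost, so contributing nothing is still dominant.
At the Nash equilibrium no one contributes; group total payoff = 11 × 26 = 286.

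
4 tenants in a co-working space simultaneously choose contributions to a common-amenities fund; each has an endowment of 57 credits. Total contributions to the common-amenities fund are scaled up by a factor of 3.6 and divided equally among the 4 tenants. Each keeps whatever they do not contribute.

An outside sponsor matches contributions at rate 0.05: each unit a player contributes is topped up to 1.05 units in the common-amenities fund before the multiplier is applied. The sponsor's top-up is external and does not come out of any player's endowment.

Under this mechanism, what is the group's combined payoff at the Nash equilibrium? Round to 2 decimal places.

The effective private return is 3.6 × 1.05 / 4 = 0.9450, which is still under 1, so the mechanism doesn't change anyone's dominant strategy: zero contribution.
At the Nash equilibrium no one contributes; group total payoff = 4 × 57 = 228.

228.00 credits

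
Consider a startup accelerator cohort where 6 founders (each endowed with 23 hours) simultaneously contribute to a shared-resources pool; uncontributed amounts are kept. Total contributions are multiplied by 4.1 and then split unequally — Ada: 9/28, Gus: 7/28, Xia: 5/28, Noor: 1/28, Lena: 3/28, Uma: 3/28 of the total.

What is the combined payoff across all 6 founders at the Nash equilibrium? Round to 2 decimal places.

280.60 hours

A player with share s gets back 4.1·s per unit contributed, so full contribution is dominant for anyone with s > 1/4.1 = 0.2439 and zero contribution is dominant for anyone below.
Ada and Gus are above the threshold, contributing 23 each; the remaining 4 contribute 0. Total contributed: 46.
The shared-resources pool pays out 4.1 × 46 = 188.60 in total (split across the unequal shares, but the aggregate is all that matters for the group sum).
The 4 free-riders keep 23 each, adding 92. Group total = 92 + 188.60 = 280.60.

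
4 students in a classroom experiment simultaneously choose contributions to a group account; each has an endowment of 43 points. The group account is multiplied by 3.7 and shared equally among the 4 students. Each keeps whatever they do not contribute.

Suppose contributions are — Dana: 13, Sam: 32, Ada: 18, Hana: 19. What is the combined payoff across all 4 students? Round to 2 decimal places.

Total contributed: 13 + 32 + 18 + 19 = 82; total kept: 4 × 43 − 82 = 90.
The group account pays out 3.7 × 82 = 303.40 in aggregate.
Group total = 90 + 303.40 = 393.40.

393.40 points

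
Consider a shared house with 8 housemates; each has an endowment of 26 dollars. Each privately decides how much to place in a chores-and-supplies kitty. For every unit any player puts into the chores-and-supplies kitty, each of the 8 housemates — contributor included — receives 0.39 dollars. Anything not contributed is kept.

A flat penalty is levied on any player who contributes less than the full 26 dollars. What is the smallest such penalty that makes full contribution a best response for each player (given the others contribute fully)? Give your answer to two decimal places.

Given the others contribute fully, the best deviation is to contribute 0 (any partial contribution still incurs the fine and gives up units whose private return 0.39 is below 1).
Deviating from 26 to 0 saves 26 dollars but forfeits the deviator's share of the drop in the chores-and-supplies kitty: 0.39 × 26 = 10.14.
So the deviation gain is 26 − 10.14 = 15.86, and the fine must be at least 15.86 dollars to wipe it out.

15.86 dollars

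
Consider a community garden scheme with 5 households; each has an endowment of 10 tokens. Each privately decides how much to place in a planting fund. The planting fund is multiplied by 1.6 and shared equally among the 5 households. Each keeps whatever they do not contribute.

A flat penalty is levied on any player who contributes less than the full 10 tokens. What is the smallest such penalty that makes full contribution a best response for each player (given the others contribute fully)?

6.80 tokens

Given the others contribute fully, the best deviation is to contribute 0 (any partial contribution still incurs the fine and gives up units whose private return 0.3200 is below 1).
Deviating from 10 to 0 saves 10 tokens but forfeits the deviator's share of the drop in the planting fund: 1.6/5 × 10 = 3.20.
So the deviation gain is 10 − 3.20 = 6.80, and the fine must be at least 6.80 tokens to wipe it out.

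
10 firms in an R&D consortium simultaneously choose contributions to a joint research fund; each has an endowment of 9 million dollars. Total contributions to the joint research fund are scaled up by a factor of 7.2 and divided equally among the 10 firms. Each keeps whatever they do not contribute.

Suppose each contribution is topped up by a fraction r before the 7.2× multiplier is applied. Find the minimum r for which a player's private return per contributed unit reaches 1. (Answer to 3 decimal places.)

0.389

With matching at rate r, one contributed unit becomes (1 + r) in the joint research fund and returns 7.2 × (1 + r) / 10 to the contributor.
Setting this equal to 1: 1 + r = 10/7.2 = 1.3889.
So the minimum matching rate is r = 1.3889 − 1 = 0.389.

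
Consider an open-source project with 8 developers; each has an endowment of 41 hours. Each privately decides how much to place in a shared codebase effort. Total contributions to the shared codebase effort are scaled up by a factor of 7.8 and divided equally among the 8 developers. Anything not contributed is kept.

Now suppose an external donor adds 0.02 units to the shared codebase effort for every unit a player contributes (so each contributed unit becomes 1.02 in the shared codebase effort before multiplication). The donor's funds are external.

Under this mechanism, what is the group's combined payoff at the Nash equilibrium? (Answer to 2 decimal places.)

328.00 hours

Even with the mechanism, each unit contributed returns only 7.8 × 1.02 / 8 = 0.9945 per unit of net cost, so contributing nothing is still dominant.
At the Nash equilibrium no one contributes; group total payoff = 8 × 41 = 328.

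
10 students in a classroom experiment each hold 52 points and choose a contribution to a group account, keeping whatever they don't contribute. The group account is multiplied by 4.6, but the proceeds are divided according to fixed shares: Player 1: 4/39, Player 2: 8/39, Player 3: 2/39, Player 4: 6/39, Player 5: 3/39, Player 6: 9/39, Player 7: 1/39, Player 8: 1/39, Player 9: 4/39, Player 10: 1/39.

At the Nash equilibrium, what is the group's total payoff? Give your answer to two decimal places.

707.20 points

Each unit j contributes comes back to j as 4.6 × (j's share), so j prefers to contribute only if that share exceeds 1/4.6 = 0.2174; otherwise keeping the unit dominates.
Only Player 6 (9/39) clears that bar, contributing 52; the remaining 9 contribute 0. Total contributed: 52.
The group account pays out 4.6 × 52 = 239.20 in total (split across the unequal shares, but the aggregate is all that matters for the group sum).
The 9 free-riders keep 52 each, adding 468. Group total = 468 + 239.20 = 707.20.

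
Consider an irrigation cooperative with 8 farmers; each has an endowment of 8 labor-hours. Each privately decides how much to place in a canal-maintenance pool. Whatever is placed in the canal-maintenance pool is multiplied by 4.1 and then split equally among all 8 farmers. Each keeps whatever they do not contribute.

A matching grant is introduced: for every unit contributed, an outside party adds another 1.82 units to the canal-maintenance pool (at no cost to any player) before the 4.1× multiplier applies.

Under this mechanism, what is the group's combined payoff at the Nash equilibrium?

739.97 labor-hours

Under the mechanism each unit contributed yields 4.1 × 2.82 / 8 = 1.4453 back to its contributor per unit of net cost, which exceeds 1, making full contribution the dominant choice for everyone.
At the Nash equilibrium everyone contributes 8. Group total payoff = 4.1 × 2.82 × 64 = 739.97.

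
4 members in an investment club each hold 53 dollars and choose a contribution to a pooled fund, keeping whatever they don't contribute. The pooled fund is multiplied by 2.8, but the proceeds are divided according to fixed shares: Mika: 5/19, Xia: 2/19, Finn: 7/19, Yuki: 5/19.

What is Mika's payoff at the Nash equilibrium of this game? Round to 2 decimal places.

92.05 dollars

A player with share s gets back 2.8·s per unit contributed, so full contribution is dominant for anyone with s > 1/2.8 = 0.3571 and zero contribution is dominant for anyone below.
Only Finn (7/19) clears that bar, contributing 53; the remaining 3 contribute 0. Total contributed: 53.
Mika keeps 53 and receives 2.8 × 53 × 5/19 = 39.05 from the pooled fund, for a payoff of 92.05.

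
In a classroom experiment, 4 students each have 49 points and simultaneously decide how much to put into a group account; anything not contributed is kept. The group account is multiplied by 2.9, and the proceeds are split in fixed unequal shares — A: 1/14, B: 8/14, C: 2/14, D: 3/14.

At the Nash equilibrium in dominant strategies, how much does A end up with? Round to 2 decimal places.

59.15 points

For player j, contributing a unit is worthwhile iff 2.9 × (j's share) ≥ 1, i.e. iff j's share is at least 0.3448.
Only B (8/14) clears that bar, contributing 49; the remaining 3 contribute 0. Total contributed: 49.
A keeps 49 and receives 2.9 × 49 × 1/14 = 10.15 from the group account, for a payoff of 59.15.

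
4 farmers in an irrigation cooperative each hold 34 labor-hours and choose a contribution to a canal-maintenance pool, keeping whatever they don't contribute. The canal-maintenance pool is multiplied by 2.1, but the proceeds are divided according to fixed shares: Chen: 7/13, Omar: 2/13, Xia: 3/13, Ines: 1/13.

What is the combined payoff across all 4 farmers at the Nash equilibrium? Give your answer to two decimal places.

Player j's private return per contributed unit is 2.1 × (j's share). Contributing is weakly dominant for j when that share is at least 1/2.1 = 0.4762, and contributing 0 is dominant otherwise.
The only share above 0.4762 is Chen's 7/13, contributing 34; the remaining 3 contribute 0. Total contributed: 34.
The canal-maintenance pool pays out 2.1 × 34 = 71.40 in total (split across the unequal shares, but the aggregate is all that matters for the group sum).
The 3 free-riders keep 34 each, adding 102. Group total = 102 + 71.40 = 173.40.

173.40 labor-hours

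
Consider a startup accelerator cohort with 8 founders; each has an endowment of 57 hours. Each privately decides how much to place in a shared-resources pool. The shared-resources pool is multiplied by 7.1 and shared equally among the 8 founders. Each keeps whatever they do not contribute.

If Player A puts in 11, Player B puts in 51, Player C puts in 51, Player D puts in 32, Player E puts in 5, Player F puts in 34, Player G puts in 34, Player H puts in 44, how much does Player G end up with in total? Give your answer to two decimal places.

255.53 hours

Total contributed: 11 + 51 + 51 + 32 + 5 + 34 + 34 + 44 = 262.
Each receives 7.1 × 262 / 8 = 232.53 from the shared-resources pool.
Player G keeps 57 − 34 = 23, so Player G's payoff is 23 + 232.53 = 255.53.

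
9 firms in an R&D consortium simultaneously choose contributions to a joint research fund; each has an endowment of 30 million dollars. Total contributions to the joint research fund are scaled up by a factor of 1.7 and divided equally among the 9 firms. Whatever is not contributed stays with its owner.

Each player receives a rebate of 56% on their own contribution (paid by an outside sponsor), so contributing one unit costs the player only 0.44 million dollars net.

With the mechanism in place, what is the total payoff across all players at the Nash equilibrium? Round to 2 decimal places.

270.00 million dollars

Even with the mechanism, each unit contributed returns only (1.7/9) / 0.44 = 0.4293 per unit of net cost, so contributing nothing is still dominant.
Everyone keeps their endowment and the group total is 9 × 30 = 270.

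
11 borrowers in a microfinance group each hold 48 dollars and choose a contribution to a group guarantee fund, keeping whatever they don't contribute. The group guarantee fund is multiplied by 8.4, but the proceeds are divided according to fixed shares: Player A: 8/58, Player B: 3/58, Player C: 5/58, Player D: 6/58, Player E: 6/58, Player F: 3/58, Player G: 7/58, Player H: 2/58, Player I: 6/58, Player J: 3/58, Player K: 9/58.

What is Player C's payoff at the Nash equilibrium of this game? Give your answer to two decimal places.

For player j, contributing a unit is worthwhile iff 8.4 × (j's share) ≥ 1, i.e. iff j's share is at least 0.1190.
The shares above 0.1190 belong to Player A, Player G and Player K, contributing 48 each; the remaining 8 contribute 0. Total contributed: 144.
Player C keeps 48 and receives 8.4 × 144 × 5/58 = 104.28 from the group guarantee fund, for a payoff of 152.28.

152.28 dollars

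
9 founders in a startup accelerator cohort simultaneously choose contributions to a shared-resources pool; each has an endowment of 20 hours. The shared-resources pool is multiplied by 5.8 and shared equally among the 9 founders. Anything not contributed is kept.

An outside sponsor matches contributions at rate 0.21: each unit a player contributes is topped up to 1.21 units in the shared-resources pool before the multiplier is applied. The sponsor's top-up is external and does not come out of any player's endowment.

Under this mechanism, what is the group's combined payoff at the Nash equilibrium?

The effective private return is 5.8 × 1.21 / 9 = 0.7798, which is still under 1, so the mechanism doesn't change anyone's dominant strategy: zero contribution.
Everyone keeps their endowment and the group total is 9 × 20 = 180.

180.00 hours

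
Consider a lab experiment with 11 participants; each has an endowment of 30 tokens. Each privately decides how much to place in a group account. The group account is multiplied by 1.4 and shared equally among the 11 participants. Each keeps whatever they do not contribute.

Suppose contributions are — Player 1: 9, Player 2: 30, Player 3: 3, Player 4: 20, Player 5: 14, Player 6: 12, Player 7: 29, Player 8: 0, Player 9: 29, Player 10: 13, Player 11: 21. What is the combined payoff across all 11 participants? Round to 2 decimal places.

402.00 tokens

Total contributed: 9 + 30 + 3 + 20 + 14 + 12 + 29 + 0 + 29 + 13 + 21 = 180; total kept: 11 × 30 − 180 = 150.
The group account pays out 1.4 × 180 = 252.00 in aggregate.
Group total = 150 + 252.00 = 402.00.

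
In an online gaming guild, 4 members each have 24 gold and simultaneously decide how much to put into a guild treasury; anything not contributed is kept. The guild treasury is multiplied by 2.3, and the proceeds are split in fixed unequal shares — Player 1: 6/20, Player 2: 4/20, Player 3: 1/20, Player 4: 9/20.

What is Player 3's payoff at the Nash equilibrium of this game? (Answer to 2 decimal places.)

Player j's private return per contributed unit is 2.3 × (j's share). Contributing is weakly dominant for j when that share is at least 1/2.3 = 0.4348, and contributing 0 is dominant otherwise.
The only share above 0.4348 is Player 4's 9/20, contributing 24; the remaining 3 contribute 0. Total contributed: 24.
Player 3 keeps 24 and receives 2.3 × 24 × 1/20 = 2.76 from the guild treasury, for a payoff of 26.76.

26.76 gold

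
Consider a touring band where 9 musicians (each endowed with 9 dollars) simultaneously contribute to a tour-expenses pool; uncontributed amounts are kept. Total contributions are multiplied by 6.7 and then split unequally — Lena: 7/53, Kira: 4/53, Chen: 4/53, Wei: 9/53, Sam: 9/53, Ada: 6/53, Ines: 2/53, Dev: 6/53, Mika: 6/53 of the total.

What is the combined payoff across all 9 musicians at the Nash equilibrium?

183.60 dollars

Each unit j contributes comes back to j as 6.7 × (j's share), so j prefers to contribute only if that share exceeds 1/6.7 = 0.1493; otherwise keeping the unit dominates.
The shares above 0.1493 belong to Wei and Sam, contributing 9 each; the remaining 7 contribute 0. Total contributed: 18.
The tour-expenses pool pays out 6.7 × 18 = 120.60 in total (split across the unequal shares, but the aggregate is all that matters for the group sum).
The 7 free-riders keep 9 each, adding 63. Group total = 63 + 120.60 = 183.60.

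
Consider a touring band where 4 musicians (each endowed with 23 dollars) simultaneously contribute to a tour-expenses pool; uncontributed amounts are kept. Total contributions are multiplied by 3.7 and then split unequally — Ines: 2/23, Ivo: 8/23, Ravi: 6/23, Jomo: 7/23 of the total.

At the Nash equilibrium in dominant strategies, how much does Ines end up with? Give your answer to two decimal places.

Player j's private return per contributed unit is 3.7 × (j's share). Contributing is weakly dominant for j when that share is at least 1/3.7 = 0.2703, and contributing 0 is dominant otherwise.
Ivo and Jomo clear that bar, contributing 23 each; the remaining 2 contribute 0. Total contributed: 46.
Ines keeps 23 and receives 3.7 × 46 × 2/23 = 14.80 from the tour-expenses pool, for a payoff of 37.80.

37.80 dollars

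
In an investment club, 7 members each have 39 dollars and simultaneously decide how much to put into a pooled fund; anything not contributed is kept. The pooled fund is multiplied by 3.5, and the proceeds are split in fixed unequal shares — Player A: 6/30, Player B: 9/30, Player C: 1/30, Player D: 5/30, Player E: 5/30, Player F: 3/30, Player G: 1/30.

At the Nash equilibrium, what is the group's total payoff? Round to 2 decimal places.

370.50 dollars

Each unit j contributes comes back to j as 3.5 × (j's share), so j prefers to contribute only if that share exceeds 1/3.5 = 0.2857; otherwise keeping the unit dominates.
Player B alone (share 9/30) is above the threshold, contributing 39; the remaining 6 contribute 0. Total contributed: 39.
The pooled fund pays out 3.5 × 39 = 136.50 in total (split across the unequal shares, but the aggregate is all that matters for the group sum).
The 6 free-riders keep 39 each, adding 234. Group total = 234 + 136.50 = 370.50.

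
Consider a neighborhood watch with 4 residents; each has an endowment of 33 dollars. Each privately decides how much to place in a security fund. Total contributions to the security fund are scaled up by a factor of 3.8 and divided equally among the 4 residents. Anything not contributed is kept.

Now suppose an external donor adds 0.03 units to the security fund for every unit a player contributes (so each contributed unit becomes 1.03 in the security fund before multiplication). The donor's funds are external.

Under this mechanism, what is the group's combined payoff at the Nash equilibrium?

With the mechanism, a contributed unit returns 3.8 × 1.03 / 4 = 0.9785 per unit of net cost — still below 1 — so contributing 0 remains dominant for every player.
Everyone keeps their endowment and the group total is 4 × 33 = 132.

132.00 dollars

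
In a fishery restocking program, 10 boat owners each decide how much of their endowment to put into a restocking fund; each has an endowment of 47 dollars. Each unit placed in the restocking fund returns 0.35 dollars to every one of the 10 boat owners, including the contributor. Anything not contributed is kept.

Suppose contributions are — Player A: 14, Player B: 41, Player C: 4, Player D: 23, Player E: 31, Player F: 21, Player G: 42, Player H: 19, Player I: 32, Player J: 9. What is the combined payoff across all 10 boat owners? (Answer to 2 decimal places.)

Total contributed: 14 + 41 + 4 + 23 + 31 + 21 + 42 + 19 + 32 + 9 = 236; total kept: 10 × 47 − 236 = 234.
The restocking fund pays out 0.35 × 10 × 236 = 826.00 in aggregate.
Group total = 234 + 826.00 = 1060.00.

1060.00 dollars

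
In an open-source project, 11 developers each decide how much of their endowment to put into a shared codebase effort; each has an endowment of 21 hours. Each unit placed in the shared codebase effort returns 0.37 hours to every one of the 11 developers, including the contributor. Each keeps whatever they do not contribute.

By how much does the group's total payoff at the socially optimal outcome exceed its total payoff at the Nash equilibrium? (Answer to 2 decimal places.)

709.17 hours

The private return per contributed unit is 0.37 < 1, so contributing 0 is dominant for every player. At the Nash equilibrium everyone keeps their 21, and the group total is 11 × 21 = 231.
Each contributed unit returns 4.070 to the group as a whole (0.37 to each of 11 players), which exceeds 1, so the social optimum is full contribution: group total = 4.070 × 231 = 940.17.
Efficiency loss = 940.17 − 231 = 709.17.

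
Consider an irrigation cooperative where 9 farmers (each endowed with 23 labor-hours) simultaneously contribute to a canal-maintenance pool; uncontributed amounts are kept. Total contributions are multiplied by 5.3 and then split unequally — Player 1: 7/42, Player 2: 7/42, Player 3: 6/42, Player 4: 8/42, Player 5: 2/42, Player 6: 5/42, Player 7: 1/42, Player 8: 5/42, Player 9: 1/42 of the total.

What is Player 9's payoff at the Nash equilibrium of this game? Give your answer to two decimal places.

25.90 labor-hours

Each unit j contributes comes back to j as 5.3 × (j's share), so j prefers to contribute only if that share exceeds 1/5.3 = 0.1887; otherwise keeping the unit dominates.
The only share above 0.1887 is Player 4's 8/42, contributing 23; the remaining 8 contribute 0. Total contributed: 23.
Player 9 keeps 23 and receives 5.3 × 23 × 1/42 = 2.90 from the canal-maintenance pool, for a payoff of 25.90.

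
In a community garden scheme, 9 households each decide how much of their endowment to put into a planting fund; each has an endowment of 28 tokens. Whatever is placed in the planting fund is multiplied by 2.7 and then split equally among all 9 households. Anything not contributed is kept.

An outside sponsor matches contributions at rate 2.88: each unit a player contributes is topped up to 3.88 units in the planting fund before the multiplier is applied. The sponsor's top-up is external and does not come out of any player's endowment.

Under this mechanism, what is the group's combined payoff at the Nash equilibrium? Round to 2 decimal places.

Under the mechanism each unit contributed yields 2.7 × 3.88 / 9 = 1.1640 back to its contributor per unit of net cost, which exceeds 1, making full contribution the dominant choice for everyone.
At the Nash equilibrium everyone contributes 28. Group total payoff = 2.7 × 3.88 × 252 = 2639.95.

2639.95 tokens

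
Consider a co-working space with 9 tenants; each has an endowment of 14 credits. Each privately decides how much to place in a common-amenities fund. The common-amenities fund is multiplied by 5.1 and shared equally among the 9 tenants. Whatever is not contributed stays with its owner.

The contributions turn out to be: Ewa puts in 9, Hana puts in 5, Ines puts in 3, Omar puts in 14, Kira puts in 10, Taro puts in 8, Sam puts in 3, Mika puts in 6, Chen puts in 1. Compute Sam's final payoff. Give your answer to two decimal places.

44.43 credits

Total contributed: 9 + 5 + 3 + 14 + 10 + 8 + 3 + 6 + 1 = 59.
Each receives 5.1 × 59 / 9 = 33.43 from the common-amenities fund.
Sam keeps 14 − 3 = 11, so Sam's payoff is 11 + 33.43 = 44.43.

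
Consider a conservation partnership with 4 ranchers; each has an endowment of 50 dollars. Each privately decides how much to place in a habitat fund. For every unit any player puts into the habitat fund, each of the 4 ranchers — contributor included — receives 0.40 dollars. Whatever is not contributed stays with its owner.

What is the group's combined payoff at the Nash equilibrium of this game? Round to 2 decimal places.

The private return per contributed unit is 0.40 < 1, so contributing 0 is dominant for every player. At the Nash equilibrium everyone keeps their 50, and the group total is 4 × 50 = 200.

200.00 dollars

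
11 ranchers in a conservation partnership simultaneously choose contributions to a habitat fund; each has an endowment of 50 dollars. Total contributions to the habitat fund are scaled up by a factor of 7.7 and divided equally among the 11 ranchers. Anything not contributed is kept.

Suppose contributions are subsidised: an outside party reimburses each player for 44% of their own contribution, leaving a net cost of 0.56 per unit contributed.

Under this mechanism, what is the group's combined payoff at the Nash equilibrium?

4477.00 dollars

With the mechanism, a contributed unit returns (7.7/11) / 0.56 = 1.2500 per unit of net cost to the contributor — now above 1 — so contributing fully is weakly dominant for every player.
So the Nash equilibrium is full contribution by all 11; the group earns 11 × (50 × 0.44 + 7.7 × 50) = 4477.00.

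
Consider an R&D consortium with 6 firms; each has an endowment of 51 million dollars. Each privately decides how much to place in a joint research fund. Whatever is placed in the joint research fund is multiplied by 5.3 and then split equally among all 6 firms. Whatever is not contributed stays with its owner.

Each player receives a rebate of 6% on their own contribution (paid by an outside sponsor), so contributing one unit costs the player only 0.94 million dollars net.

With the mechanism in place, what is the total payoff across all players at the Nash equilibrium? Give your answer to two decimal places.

With the mechanism, a contributed unit returns (5.3/6) / 0.94 = 0.9397 per unit of net cost — still below 1 — so contributing 0 remains dominant for every player.
At the Nash equilibrium no one contributes; group total payoff = 6 × 51 = 306.

306.00 million dollars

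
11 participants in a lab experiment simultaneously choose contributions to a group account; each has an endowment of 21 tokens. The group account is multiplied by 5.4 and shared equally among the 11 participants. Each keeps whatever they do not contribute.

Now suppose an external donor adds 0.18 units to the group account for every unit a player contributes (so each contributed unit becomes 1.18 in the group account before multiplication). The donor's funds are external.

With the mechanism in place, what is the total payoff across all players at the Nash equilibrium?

The effective private return is 5.4 × 1.18 / 11 = 0.5793, which is still under 1, so the mechanism doesn't change anyone's dominant strategy: zero contribution.
At the Nash equilibrium no one contributes; group total payoff = 11 × 21 = 231.

231.00 tokens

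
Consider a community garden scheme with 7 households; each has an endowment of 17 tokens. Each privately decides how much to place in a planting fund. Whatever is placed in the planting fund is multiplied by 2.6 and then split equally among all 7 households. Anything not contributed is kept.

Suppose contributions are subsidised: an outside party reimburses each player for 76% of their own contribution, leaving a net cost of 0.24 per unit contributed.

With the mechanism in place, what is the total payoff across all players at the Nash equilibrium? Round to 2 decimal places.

399.84 tokens

The effective private return per unit is now (2.6/7) / 0.24 = 1.5476 > 1, so every player's dominant strategy flips to full contribution.
So the Nash equilibrium is full contribution by all 7; the group earns 7 × (17 × 0.76 + 2.6 × 17) = 399.84.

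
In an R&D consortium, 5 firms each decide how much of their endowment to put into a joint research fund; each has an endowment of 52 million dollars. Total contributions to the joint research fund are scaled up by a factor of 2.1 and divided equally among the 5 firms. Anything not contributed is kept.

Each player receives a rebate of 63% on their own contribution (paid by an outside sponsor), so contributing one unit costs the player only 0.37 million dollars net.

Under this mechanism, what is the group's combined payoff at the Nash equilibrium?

709.80 million dollars

With the mechanism, a contributed unit returns (2.1/5) / 0.37 = 1.1351 per unit of net cost to the contributor — now above 1 — so contributing fully is weakly dominant for every player.
So the Nash equilibrium is full contribution by all 5; the group earns 5 × (52 × 0.63 + 2.1 × 52) = 709.80.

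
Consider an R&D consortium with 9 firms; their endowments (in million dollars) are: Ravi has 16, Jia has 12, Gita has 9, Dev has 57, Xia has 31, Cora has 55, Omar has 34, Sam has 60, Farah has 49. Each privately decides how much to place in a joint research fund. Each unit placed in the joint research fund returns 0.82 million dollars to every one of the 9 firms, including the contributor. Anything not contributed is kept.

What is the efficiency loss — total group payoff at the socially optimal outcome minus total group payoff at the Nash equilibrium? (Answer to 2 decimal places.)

2060.74 million dollars

The private return per contributed unit is 0.82 < 1 for everyone, so the Nash equilibrium is zero contribution and the group total is Σ E_j = 16 + 12 + 9 + 57 + 31 + 55 + 34 + 60 + 49 = 323.
Each contributed unit returns 7.380 to the group, so the social optimum is full contribution by everyone: group total = 7.380 × 323 = 2383.74.
Efficiency loss = (7.380 − 1) × 323 = 2060.74.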